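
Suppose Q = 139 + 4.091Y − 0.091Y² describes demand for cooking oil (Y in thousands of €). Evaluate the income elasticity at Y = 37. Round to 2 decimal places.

At Y = 37: Q = 165.7880.
dQ/dY = 4.091 − 0.182Y = -2.64300.
η = (dQ/dY)·(Y/Q) = -2.64300 × (37/165.7880) = -0.59.

-0.59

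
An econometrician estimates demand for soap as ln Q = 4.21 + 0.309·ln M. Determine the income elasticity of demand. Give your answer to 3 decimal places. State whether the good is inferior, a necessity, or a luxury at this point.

In a log-linear demand, the coefficient on ln M is the income elasticity.
So η = 0.309.
0 < η < 1 ⇒ necessity.

0.309 (necessity)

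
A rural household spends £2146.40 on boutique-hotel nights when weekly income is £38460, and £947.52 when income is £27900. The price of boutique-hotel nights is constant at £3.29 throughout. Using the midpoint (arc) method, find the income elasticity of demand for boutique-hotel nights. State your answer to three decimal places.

2.435

With a constant price, Q₁ = 2146.40/3.29 = 652.401 and Q₂ = 947.52/3.29 = 288.000 (equivalently, work directly with expenditure since P cancels).
Midpoint %ΔQ = (947.52 − 2146.40)/1546.96 = -0.77499; midpoint %ΔI = (27900 − 38460)/33180 = -0.31826.
η = -0.77499 / -0.31826 = 2.435.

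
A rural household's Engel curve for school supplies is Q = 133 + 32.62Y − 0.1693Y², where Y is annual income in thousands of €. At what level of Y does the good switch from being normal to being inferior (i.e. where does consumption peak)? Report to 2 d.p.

96.34

dQ/dY = 32.62 − 0.3386Y.
The good is inferior where dQ/dY < 0. Setting dQ/dY = 0 gives Y = 32.62 / 0.3386 = 96.34.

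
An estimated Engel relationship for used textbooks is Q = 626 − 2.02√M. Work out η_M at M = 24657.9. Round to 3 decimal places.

-0.514

At M = 24657.9: Q = 308.803.
dQ/dM = -2.02/(2√M) = -0.00643196 at this income.
η = (dQ/dM)·(M/Q) = -0.00643196 × (24657.9/308.803) = -0.514.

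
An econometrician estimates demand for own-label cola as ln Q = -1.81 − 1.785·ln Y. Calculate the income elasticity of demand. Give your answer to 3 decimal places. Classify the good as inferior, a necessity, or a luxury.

In a log-linear demand, the coefficient on ln Y is the income elasticity.
So η = -1.785.
η < 0 ⇒ inferior good.

-1.785 (inferior good)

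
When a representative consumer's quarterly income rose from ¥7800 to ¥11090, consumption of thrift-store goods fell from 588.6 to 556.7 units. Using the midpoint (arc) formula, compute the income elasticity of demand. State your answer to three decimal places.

ΔQ = 556.7 − 588.6 = -31.9; midpoint Q̄ = (588.6 + 556.7)/2 = 572.65.
ΔI = 11090 − 7800 = 3290; midpoint Ī = (7800 + 11090)/2 = 9445.
η = (ΔQ/Q̄) ÷ (ΔI/Ī) = (-31.9/572.65) ÷ (3290/9445) = -0.160.

-0.160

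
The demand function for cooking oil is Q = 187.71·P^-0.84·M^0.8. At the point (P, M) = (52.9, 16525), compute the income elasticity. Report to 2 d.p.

0.80

For a multiplicative demand Q = A·P^α·M^β, the income elasticity is β everywhere.
Here β = 0.8, so η = 0.80.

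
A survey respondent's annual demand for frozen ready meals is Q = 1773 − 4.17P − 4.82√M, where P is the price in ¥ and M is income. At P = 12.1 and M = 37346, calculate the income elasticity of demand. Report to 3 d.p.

At P = 12.1, M = 37346: Q = 791.073.
Holding P constant, ∂Q/∂M = -4.82/(2√M) = -0.0124708.
η_M = (∂Q/∂M)·(M/Q) = -0.0124708 × (37346/791.073) = -0.589.

-0.589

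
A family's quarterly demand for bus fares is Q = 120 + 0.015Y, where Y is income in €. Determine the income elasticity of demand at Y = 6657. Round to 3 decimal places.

0.454

At Y = 6657: Q = 219.855.
dQ/dY = 0.015.
η = (dQ/dY)·(Y/Q) = 0.015 × (6657/219.855) = 0.454.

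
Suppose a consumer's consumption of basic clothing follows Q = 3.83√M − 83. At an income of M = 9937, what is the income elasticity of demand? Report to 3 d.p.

At M = 9937: Q = 298.792.
dQ/dM = 3.83/(2√M) = 0.0192106 at this income.
η = (dQ/dM)·(M/Q) = 0.0192106 × (9937/298.792) = 0.639.

0.639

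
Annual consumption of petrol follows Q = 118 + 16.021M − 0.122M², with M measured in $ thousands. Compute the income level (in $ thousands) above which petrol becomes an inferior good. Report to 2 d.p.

dQ/dM = 16.021 − 0.244M.
The good is inferior where dQ/dM < 0. Setting dQ/dM = 0 gives M = 16.021 / 0.244 = 65.66.

65.66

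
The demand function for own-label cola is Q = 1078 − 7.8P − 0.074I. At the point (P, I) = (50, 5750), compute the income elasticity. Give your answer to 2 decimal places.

At P = 50, I = 5750: Q = 262.500.
Holding P constant, ∂Q/∂I = −0.074.
η_I = (∂Q/∂I)·(I/Q) = -0.074 × (5750/262.500) = -1.62.

-1.62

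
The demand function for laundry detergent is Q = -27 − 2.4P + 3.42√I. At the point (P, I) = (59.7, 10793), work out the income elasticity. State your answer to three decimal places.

0.960

At P = 59.7, I = 10793: Q = 185.022.
Holding P constant, ∂Q/∂I = 3.42/(2√I) = 0.0164598.
η_I = (∂Q/∂I)·(I/Q) = 0.0164598 × (10793/185.022) = 0.960.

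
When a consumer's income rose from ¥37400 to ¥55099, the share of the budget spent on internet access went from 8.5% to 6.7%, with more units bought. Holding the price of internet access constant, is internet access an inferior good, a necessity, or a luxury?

necessity

Quantity rises but the budget share falls as income rises, so 0 < η < 1.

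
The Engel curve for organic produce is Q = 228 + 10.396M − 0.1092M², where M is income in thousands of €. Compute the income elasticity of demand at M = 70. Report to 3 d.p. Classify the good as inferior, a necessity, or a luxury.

-0.814 (inferior good)

At M = 70: Q = 420.6400.
dQ/dM = 10.396 − 0.2184M = -4.89200.
η = (dQ/dM)·(M/Q) = -4.89200 × (70/420.6400) = -0.814.
η < 0 ⇒ inferior good.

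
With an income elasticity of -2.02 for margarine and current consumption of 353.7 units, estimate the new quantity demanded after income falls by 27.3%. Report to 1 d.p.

%ΔQ ≈ η × %ΔI = -2.02 × (-27.3%) = 55.146%.
New Q ≈ 353.7 × (1 + 0.55146) = 548.8.

548.8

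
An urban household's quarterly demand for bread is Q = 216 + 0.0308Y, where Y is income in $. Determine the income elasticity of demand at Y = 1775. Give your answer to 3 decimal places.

0.202

At Y = 1775: Q = 270.670.
dQ/dY = 0.0308.
η = (dQ/dY)·(Y/Q) = 0.0308 × (1775/270.670) = 0.202.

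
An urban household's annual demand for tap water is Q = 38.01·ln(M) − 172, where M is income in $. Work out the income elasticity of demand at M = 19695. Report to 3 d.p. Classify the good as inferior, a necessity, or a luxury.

At M = 19695: Q = 203.847.
dQ/dM = 38.01/M = 0.00192993 at this income.
η = (dQ/dM)·(M/Q) = 0.00192993 × (19695/203.847) = 0.186.
Since 0 < η < 1, the good is a necessity.

0.186 (necessity)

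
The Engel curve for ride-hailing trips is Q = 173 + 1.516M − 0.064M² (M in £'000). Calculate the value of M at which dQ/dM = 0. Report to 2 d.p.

11.84

dQ/dM = 1.516 − 0.128M.
The good is inferior where dQ/dM < 0. Setting dQ/dM = 0 gives M = 1.516 / 0.128 = 11.84.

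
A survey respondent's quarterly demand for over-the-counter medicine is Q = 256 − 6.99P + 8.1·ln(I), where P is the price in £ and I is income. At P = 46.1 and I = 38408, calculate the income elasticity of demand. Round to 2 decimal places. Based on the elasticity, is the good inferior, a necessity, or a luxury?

0.42 (necessity)

At P = 46.1, I = 38408: Q = 19.265.
Holding P constant, ∂Q/∂I = 8.1/I = 0.000210894.
η_I = (∂Q/∂I)·(I/Q) = 0.000210894 × (38408/19.265) = 0.42.
Since 0 < η < 1, this is a necessity.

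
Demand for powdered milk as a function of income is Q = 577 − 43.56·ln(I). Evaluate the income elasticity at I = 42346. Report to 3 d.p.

-0.386

At I = 42346: Q = 112.928.
dQ/dI = -43.56/I = -0.00102867 at this income.
η = (dQ/dI)·(I/Q) = -0.00102867 × (42346/112.928) = -0.386.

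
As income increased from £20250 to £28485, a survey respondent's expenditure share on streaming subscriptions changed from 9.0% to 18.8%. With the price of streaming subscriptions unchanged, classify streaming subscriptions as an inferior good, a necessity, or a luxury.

luxury

The budget share rises as income rises, so η > 1.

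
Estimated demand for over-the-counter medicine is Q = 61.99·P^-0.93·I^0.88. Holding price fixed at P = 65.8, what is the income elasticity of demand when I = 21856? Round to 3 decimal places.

For a multiplicative demand Q = A·P^α·I^β, the income elasticity is β everywhere.
Here β = 0.88, so η = 0.880.

0.880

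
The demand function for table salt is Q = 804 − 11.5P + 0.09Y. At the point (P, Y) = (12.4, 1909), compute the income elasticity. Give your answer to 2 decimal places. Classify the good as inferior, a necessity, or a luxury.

At P = 12.4, Y = 1909: Q = 833.210.
Holding P constant, ∂Q/∂Y = 0.09.
η_Y = (∂Q/∂Y)·(Y/Q) = 0.09 × (1909/833.210) = 0.21.
Since 0 < η < 1, this is a necessity.

0.21 (necessity)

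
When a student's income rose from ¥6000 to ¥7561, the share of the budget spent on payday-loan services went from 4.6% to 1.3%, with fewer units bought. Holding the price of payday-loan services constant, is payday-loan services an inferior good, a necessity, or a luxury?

inferior good

Quantity demanded falls as income rises, so η < 0.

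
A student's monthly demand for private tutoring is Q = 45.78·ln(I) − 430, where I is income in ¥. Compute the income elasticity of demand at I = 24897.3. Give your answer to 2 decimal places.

1.37

At I = 24897.3: Q = 33.409.
dQ/dI = 45.78/I = 0.00183875 at this income.
η = (dQ/dI)·(I/Q) = 0.00183875 × (24897.3/33.409) = 1.37.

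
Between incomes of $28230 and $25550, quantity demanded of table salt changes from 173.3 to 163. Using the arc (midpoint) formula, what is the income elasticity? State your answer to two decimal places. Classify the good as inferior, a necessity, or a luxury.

0.61 (necessity)

ΔQ = 163 − 173.3 = -10.3; midpoint Q̄ = (173.3 + 163)/2 = 168.15.
ΔI = 25550 − 28230 = -2680; midpoint Ī = (28230 + 25550)/2 = 26890.
η = (ΔQ/Q̄) ÷ (ΔI/Ī) = (-10.3/168.15) ÷ (-2680/26890) = 0.61.
0 < η < 1 ⇒ necessity.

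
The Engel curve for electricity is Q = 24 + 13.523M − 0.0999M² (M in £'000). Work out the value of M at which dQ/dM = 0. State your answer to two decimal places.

dQ/dM = 13.523 − 0.1998M.
The good is inferior where dQ/dM < 0. Setting dQ/dM = 0 gives M = 13.523 / 0.1998 = 67.68.

67.68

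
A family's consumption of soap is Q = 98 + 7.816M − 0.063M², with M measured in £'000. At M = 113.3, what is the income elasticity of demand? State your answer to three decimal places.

-4.186

At M = 113.3: Q = 174.8287.
dQ/dM = 7.816 − 0.126M = -6.45980.
η = (dQ/dM)·(M/Q) = -6.45980 × (113.3/174.8287) = -4.186.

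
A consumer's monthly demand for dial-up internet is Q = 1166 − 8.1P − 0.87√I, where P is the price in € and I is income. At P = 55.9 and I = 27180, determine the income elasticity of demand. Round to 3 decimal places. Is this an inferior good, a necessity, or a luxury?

At P = 55.9, I = 27180: Q = 569.779.
Holding P constant, ∂Q/∂I = -0.87/(2√I) = -0.00263855.
η_I = (∂Q/∂I)·(I/Q) = -0.00263855 × (27180/569.779) = -0.126.
Since η < 0, this is an inferior good.

-0.126 (inferior good)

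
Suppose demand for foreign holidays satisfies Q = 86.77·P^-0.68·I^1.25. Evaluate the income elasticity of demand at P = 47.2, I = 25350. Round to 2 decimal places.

1.25

For a multiplicative demand Q = A·P^α·I^β, the income elasticity is β everywhere.
Here β = 1.25, so η = 1.25.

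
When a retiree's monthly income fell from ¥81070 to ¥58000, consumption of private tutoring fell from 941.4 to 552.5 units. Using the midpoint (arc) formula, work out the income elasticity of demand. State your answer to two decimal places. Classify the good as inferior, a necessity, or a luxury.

1.57 (luxury)

ΔQ = 552.5 − 941.4 = -388.9; midpoint Q̄ = (941.4 + 552.5)/2 = 746.95.
ΔI = 58000 − 81070 = -23070; midpoint Ī = (81070 + 58000)/2 = 69535.
η = (ΔQ/Q̄) ÷ (ΔI/Ī) = (-388.9/746.95) ÷ (-23070/69535) = 1.57.
η > 1 ⇒ luxury.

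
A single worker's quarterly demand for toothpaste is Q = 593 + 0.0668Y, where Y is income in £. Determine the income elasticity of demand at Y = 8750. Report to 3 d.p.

0.496

At Y = 8750: Q = 1177.500.
dQ/dY = 0.0668.
η = (dQ/dY)·(Y/Q) = 0.0668 × (8750/1177.500) = 0.496.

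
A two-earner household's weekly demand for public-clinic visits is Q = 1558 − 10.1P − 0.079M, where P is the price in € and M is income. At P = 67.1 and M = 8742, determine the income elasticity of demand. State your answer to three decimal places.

At P = 67.1, M = 8742: Q = 189.672.
Holding P constant, ∂Q/∂M = −0.079.
η_M = (∂Q/∂M)·(M/Q) = -0.079 × (8742/189.672) = -3.641.

-3.641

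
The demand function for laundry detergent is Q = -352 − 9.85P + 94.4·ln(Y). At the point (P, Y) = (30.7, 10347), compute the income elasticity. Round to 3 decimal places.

At P = 30.7, Y = 10347: Q = 218.281.
Holding P constant, ∂Q/∂Y = 94.4/Y = 0.00912342.
η_Y = (∂Q/∂Y)·(Y/Q) = 0.00912342 × (10347/218.281) = 0.432.

0.432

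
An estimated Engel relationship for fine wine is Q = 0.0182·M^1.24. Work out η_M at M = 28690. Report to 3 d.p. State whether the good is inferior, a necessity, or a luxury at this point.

1.240 (luxury)

For Q = A·M^β the income elasticity is constant and equal to β.
Here β = 1.24, so η = 1.240.
Since η > 1, the good is a luxury.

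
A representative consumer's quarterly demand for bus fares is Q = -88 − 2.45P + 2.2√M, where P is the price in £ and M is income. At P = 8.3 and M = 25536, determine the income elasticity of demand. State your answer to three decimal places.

0.723

At P = 8.3, M = 25536: Q = 243.225.
Holding P constant, ∂Q/∂M = 2.2/(2√M) = 0.00688361.
η_M = (∂Q/∂M)·(M/Q) = 0.00688361 × (25536/243.225) = 0.723.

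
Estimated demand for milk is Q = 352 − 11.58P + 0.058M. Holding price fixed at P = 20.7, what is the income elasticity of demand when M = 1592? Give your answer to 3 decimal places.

0.451

At P = 20.7, M = 1592: Q = 204.630.
Holding P constant, ∂Q/∂M = 0.058.
η_M = (∂Q/∂M)·(M/Q) = 0.058 × (1592/204.630) = 0.451.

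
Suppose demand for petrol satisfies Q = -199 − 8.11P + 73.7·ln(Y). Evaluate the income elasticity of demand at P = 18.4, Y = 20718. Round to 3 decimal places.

At P = 18.4, Y = 20718: Q = 384.262.
Holding P constant, ∂Q/∂Y = 73.7/Y = 0.00355729.
η_Y = (∂Q/∂Y)·(Y/Q) = 0.00355729 × (20718/384.262) = 0.192.

0.192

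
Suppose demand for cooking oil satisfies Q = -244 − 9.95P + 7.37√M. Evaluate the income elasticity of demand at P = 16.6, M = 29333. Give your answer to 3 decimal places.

0.740

At P = 16.6, M = 29333: Q = 853.081.
Holding P constant, ∂Q/∂M = 7.37/(2√M) = 0.0215159.
η_M = (∂Q/∂M)·(M/Q) = 0.0215159 × (29333/853.081) = 0.740.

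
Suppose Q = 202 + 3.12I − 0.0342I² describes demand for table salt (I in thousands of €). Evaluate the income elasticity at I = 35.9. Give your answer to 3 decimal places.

At I = 35.9: Q = 269.9307.
dQ/dI = 3.12 − 0.0684I = 0.66444.
η = (dQ/dI)·(I/Q) = 0.66444 × (35.9/269.9307) = 0.088.

0.088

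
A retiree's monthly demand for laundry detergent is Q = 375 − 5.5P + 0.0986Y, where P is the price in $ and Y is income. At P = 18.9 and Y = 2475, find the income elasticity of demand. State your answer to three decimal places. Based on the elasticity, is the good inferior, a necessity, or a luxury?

0.474 (necessity)

At P = 18.9, Y = 2475: Q = 515.085.
Holding P constant, ∂Q/∂Y = 0.0986.
η_Y = (∂Q/∂Y)·(Y/Q) = 0.0986 × (2475/515.085) = 0.474.
Since 0 < η < 1, this is a necessity.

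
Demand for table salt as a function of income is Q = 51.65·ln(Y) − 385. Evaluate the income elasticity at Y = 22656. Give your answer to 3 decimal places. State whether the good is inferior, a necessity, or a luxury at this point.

0.388 (necessity)

At Y = 22656: Q = 132.955.
dQ/dY = 51.65/Y = 0.00227975 at this income.
η = (dQ/dY)·(Y/Q) = 0.00227975 × (22656/132.955) = 0.388.
Since 0 < η < 1, the good is a necessity.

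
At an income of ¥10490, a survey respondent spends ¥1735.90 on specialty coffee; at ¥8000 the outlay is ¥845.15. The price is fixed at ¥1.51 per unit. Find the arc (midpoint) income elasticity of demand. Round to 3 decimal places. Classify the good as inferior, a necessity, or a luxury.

With a constant price, Q₁ = 1735.90/1.51 = 1149.603 and Q₂ = 845.15/1.51 = 559.702 (equivalently, work directly with expenditure since P cancels).
Midpoint %ΔQ = (845.15 − 1735.90)/1290.53 = -0.69022; midpoint %ΔI = (8000 − 10490)/9245 = -0.26933.
η = -0.69022 / -0.26933 = 2.563.
η > 1 ⇒ luxury.

2.563 (luxury)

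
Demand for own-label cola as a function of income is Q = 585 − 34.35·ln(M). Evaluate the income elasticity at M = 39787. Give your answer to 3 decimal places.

At M = 39787: Q = 221.189.
dQ/dM = -34.35/M = -0.000863347 at this income.
η = (dQ/dM)·(M/Q) = -0.000863347 × (39787/221.189) = -0.155.

-0.155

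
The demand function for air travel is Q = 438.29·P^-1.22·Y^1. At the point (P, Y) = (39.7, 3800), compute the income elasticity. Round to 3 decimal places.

For a multiplicative demand Q = A·P^α·Y^β, the income elasticity is β everywhere.
Here β = 1, so η = 1.000.

1.000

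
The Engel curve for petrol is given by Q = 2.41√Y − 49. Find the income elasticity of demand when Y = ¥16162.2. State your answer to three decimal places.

0.595

At Y = 16162.2: Q = 257.385.
dQ/dY = 2.41/(2√Y) = 0.00947844 at this income.
η = (dQ/dY)·(Y/Q) = 0.00947844 × (16162.2/257.385) = 0.595.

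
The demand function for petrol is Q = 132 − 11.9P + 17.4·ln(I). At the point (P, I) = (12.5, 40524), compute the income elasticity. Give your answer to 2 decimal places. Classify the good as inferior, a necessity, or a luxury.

At P = 12.5, I = 40524: Q = 167.858.
Holding P constant, ∂Q/∂I = 17.4/I = 0.000429375.
η_I = (∂Q/∂I)·(I/Q) = 0.000429375 × (40524/167.858) = 0.10.
Since 0 < η < 1, this is a necessity.

0.10 (necessity)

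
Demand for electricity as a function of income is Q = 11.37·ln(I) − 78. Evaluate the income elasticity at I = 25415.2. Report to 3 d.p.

At I = 25415.2: Q = 37.327.
dQ/dI = 11.37/I = 0.00044737 at this income.
η = (dQ/dI)·(I/Q) = 0.00044737 × (25415.2/37.327) = 0.305.

0.305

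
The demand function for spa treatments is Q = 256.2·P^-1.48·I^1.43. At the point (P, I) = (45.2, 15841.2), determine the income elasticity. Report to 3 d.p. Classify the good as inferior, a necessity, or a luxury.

1.430 (luxury)

For a multiplicative demand Q = A·P^α·I^β, the income elasticity is β everywhere.
Here β = 1.43, so η = 1.430.
Since η > 1, this is a luxury.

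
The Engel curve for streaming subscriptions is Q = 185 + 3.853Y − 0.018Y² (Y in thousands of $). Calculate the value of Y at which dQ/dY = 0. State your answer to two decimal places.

dQ/dY = 3.853 − 0.036Y.
The good is inferior where dQ/dY < 0. Setting dQ/dY = 0 gives Y = 3.853 / 0.036 = 107.03.

107.03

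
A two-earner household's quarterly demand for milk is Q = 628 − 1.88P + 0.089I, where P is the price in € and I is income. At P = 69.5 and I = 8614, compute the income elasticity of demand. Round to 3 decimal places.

0.607

At P = 69.5, I = 8614: Q = 1263.986.
Holding P constant, ∂Q/∂I = 0.089.
η_I = (∂Q/∂I)·(I/Q) = 0.089 × (8614/1263.986) = 0.607.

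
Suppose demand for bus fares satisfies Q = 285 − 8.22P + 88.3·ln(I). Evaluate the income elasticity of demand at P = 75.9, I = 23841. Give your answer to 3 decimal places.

At P = 75.9, I = 23841: Q = 551.092.
Holding P constant, ∂Q/∂I = 88.3/I = 0.0037037.
η_I = (∂Q/∂I)·(I/Q) = 0.0037037 × (23841/551.092) = 0.160.

0.160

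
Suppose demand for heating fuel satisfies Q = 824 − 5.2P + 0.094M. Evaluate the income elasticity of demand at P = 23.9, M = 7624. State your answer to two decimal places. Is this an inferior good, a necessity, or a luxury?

0.51 (necessity)

At P = 23.9, M = 7624: Q = 1416.376.
Holding P constant, ∂Q/∂M = 0.094.
η_M = (∂Q/∂M)·(M/Q) = 0.094 × (7624/1416.376) = 0.51.
Since 0 < η < 1, this is a necessity.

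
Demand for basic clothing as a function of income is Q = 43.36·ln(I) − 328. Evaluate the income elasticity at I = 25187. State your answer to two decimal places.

At I = 25187: Q = 111.414.
dQ/dI = 43.36/I = 0.00172152 at this income.
η = (dQ/dI)·(I/Q) = 0.00172152 × (25187/111.414) = 0.39.

0.39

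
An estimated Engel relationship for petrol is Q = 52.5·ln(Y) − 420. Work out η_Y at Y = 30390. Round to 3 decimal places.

At Y = 30390: Q = 121.898.
dQ/dY = 52.5/Y = 0.00172754 at this income.
η = (dQ/dY)·(Y/Q) = 0.00172754 × (30390/121.898) = 0.431.

0.431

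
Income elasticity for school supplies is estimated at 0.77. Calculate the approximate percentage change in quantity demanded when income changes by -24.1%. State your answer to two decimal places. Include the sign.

%ΔQ ≈ η × %ΔI = 0.77 × (-24.1%) = -18.56%.

-18.56%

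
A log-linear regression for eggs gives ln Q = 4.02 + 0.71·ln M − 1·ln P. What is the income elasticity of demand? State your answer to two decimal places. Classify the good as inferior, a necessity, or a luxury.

0.71 (necessity)

In a log-linear demand, the coefficient on ln M is the income elasticity.
So η = 0.71.
0 < η < 1 ⇒ necessity.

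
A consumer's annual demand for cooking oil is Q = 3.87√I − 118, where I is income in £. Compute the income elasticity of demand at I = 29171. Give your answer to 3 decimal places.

At I = 29171: Q = 542.977.
dQ/dI = 3.87/(2√I) = 0.0113294 at this income.
η = (dQ/dI)·(I/Q) = 0.0113294 × (29171/542.977) = 0.609.

0.609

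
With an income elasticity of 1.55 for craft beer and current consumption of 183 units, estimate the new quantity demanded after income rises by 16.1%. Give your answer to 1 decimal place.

%ΔQ ≈ η × %ΔI = 1.55 × 16.1% = 24.955%.
New Q ≈ 183 × (1 + 0.24955) = 228.7.

228.7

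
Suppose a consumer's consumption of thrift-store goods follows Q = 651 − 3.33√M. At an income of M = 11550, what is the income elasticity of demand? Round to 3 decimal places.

-0.610

At M = 11550: Q = 293.122.
dQ/dM = -3.33/(2√M) = -0.0154926 at this income.
η = (dQ/dM)·(M/Q) = -0.0154926 × (11550/293.122) = -0.610.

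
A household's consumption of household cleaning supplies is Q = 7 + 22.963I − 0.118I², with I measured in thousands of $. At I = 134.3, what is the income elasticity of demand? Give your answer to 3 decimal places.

At I = 134.3: Q = 962.6251.
dQ/dI = 22.963 − 0.236I = -8.73180.
η = (dQ/dI)·(I/Q) = -8.73180 × (134.3/962.6251) = -1.218.

-1.218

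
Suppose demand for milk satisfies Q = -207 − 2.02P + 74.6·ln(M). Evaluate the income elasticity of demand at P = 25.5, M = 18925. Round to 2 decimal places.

At P = 25.5, M = 18925: Q = 476.169.
Holding P constant, ∂Q/∂M = 74.6/M = 0.00394188.
η_M = (∂Q/∂M)·(M/Q) = 0.00394188 × (18925/476.169) = 0.16.

0.16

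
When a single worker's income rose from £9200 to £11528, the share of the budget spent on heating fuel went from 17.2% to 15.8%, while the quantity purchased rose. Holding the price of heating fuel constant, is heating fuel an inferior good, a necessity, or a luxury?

Quantity rises but the budget share falls as income rises, so 0 < η < 1.

necessity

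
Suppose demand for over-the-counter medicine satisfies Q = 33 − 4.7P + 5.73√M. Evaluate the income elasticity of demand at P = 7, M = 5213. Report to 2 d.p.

At P = 7, M = 5213: Q = 413.812.
Holding P constant, ∂Q/∂M = 5.73/(2√M) = 0.0396808.
η_M = (∂Q/∂M)·(M/Q) = 0.0396808 × (5213/413.812) = 0.50.

0.50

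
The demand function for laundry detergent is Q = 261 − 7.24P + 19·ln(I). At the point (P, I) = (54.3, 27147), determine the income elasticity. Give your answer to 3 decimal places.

At P = 54.3, I = 27147: Q = 61.839.
Holding P constant, ∂Q/∂I = 19/I = 0.000699893.
η_I = (∂Q/∂I)·(I/Q) = 0.000699893 × (27147/61.839) = 0.307.

0.307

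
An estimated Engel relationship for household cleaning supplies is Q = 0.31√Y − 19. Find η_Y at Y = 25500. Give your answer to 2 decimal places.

0.81

At Y = 25500: Q = 30.503.
dQ/dY = 0.31/(2√Y) = 0.000970648 at this income.
η = (dQ/dY)·(Y/Q) = 0.000970648 × (25500/30.503) = 0.81.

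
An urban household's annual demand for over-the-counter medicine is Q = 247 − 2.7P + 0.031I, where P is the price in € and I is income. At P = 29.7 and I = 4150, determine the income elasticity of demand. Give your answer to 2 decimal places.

At P = 29.7, I = 4150: Q = 295.460.
Holding P constant, ∂Q/∂I = 0.031.
η_I = (∂Q/∂I)·(I/Q) = 0.031 × (4150/295.460) = 0.44.

0.44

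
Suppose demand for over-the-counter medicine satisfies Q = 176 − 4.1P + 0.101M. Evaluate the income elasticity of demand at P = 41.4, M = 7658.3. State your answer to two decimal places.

0.99

At P = 41.4, M = 7658.3: Q = 779.748.
Holding P constant, ∂Q/∂M = 0.101.
η_M = (∂Q/∂M)·(M/Q) = 0.101 × (7658.3/779.748) = 0.99.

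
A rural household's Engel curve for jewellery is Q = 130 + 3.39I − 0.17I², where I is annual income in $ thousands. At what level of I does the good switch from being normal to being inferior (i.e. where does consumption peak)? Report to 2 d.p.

dQ/dI = 3.39 − 0.34I.
The good is inferior where dQ/dI < 0. Setting dQ/dI = 0 gives I = 3.39 / 0.34 = 9.97.

9.97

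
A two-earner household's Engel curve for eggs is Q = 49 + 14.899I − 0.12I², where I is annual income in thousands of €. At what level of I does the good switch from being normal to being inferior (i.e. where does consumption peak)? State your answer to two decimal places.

dQ/dI = 14.899 − 0.24I.
The good is inferior where dQ/dI < 0. Setting dQ/dI = 0 gives I = 14.899 / 0.24 = 62.08.

62.08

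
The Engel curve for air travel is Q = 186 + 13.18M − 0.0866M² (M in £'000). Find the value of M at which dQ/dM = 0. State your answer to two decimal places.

dQ/dM = 13.18 − 0.1732M.
The good is inferior where dQ/dM < 0. Setting dQ/dM = 0 gives M = 13.18 / 0.1732 = 76.10.

76.10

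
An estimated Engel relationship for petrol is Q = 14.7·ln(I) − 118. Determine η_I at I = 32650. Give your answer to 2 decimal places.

0.42

At I = 32650: Q = 34.786.
dQ/dI = 14.7/I = 0.00045023 at this income.
η = (dQ/dI)·(I/Q) = 0.00045023 × (32650/34.786) = 0.42.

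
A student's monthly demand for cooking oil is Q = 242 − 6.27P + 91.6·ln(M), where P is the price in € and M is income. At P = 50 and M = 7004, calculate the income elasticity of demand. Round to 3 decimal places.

0.124

At P = 50, M = 7004: Q = 739.548.
Holding P constant, ∂Q/∂M = 91.6/M = 0.0130782.
η_M = (∂Q/∂M)·(M/Q) = 0.0130782 × (7004/739.548) = 0.124.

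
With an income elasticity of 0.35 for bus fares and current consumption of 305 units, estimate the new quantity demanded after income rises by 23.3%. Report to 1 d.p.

329.9

%ΔQ ≈ η × %ΔI = 0.35 × 23.3% = 8.155%.
New Q ≈ 305 × (1 + 0.08155) = 329.9.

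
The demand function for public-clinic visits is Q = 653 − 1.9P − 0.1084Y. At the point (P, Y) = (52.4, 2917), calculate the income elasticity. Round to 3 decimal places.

-1.333

At P = 52.4, Y = 2917: Q = 237.237.
Holding P constant, ∂Q/∂Y = −0.1084.
η_Y = (∂Q/∂Y)·(Y/Q) = -0.1084 × (2917/237.237) = -1.333.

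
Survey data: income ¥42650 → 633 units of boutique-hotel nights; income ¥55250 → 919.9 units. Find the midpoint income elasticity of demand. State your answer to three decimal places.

ΔQ = 919.9 − 633 = 286.9; midpoint Q̄ = (633 + 919.9)/2 = 776.45.
ΔI = 55250 − 42650 = 12600; midpoint Ī = (42650 + 55250)/2 = 48950.
η = (ΔQ/Q̄) ÷ (ΔI/Ī) = (286.9/776.45) ÷ (12600/48950) = 1.435.

1.435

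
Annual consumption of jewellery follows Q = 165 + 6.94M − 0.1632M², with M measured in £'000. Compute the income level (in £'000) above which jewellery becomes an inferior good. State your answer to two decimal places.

dQ/dM = 6.94 − 0.3264M.
The good is inferior where dQ/dM < 0. Setting dQ/dM = 0 gives M = 6.94 / 0.3264 = 21.26.

21.26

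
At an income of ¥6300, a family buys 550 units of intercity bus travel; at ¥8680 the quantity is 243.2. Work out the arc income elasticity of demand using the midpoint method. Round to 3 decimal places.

-2.434

ΔQ = 243.2 − 550 = -306.8; midpoint Q̄ = (550 + 243.2)/2 = 396.6.
ΔI = 8680 − 6300 = 2380; midpoint Ī = (6300 + 8680)/2 = 7490.
η = (ΔQ/Q̄) ÷ (ΔI/Ī) = (-306.8/396.6) ÷ (2380/7490) = -2.434.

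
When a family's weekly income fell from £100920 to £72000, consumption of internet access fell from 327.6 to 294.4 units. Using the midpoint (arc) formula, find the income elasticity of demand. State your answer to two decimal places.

0.32

ΔQ = 294.4 − 327.6 = -33.2; midpoint Q̄ = (327.6 + 294.4)/2 = 311.
ΔI = 72000 − 100920 = -28920; midpoint Ī = (100920 + 72000)/2 = 86460.
η = (ΔQ/Q̄) ÷ (ΔI/Ī) = (-33.2/311) ÷ (-28920/86460) = 0.32.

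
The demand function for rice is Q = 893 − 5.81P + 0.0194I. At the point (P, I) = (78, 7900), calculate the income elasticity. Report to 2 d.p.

0.26

At P = 78, I = 7900: Q = 593.080.
Holding P constant, ∂Q/∂I = 0.0194.
η_I = (∂Q/∂I)·(I/Q) = 0.0194 × (7900/593.080) = 0.26.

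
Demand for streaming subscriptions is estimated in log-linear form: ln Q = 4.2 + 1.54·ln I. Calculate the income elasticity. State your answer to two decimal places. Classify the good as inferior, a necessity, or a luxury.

In a log-linear demand, the coefficient on ln I is the income elasticity.
So η = 1.54.
η > 1 ⇒ luxury.

1.54 (luxury)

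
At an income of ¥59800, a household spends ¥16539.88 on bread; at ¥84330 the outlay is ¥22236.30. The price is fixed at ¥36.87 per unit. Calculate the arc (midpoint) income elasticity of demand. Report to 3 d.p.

With a constant price, Q₁ = 16539.88/36.87 = 448.600 and Q₂ = 22236.30/36.87 = 603.100 (equivalently, work directly with expenditure since P cancels).
Midpoint %ΔQ = (22236.30 − 16539.88)/19388.09 = 0.29381; midpoint %ΔI = (84330 − 59800)/72065 = 0.34039.
η = 0.29381 / 0.34039 = 0.863.

0.863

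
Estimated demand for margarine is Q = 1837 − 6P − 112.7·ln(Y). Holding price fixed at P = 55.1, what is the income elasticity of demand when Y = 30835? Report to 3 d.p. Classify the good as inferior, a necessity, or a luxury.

At P = 55.1, Y = 30835: Q = 341.487.
Holding P constant, ∂Q/∂Y = -112.7/Y = -0.00365494.
η_Y = (∂Q/∂Y)·(Y/Q) = -0.00365494 × (30835/341.487) = -0.330.
Since η < 0, this is an inferior good.

-0.330 (inferior good)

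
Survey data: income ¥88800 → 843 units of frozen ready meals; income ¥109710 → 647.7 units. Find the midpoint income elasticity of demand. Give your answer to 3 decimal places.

-1.244

ΔQ = 647.7 − 843 = -195.3; midpoint Q̄ = (843 + 647.7)/2 = 745.35.
ΔI = 109710 − 88800 = 20910; midpoint Ī = (88800 + 109710)/2 = 99255.
η = (ΔQ/Q̄) ÷ (ΔI/Ī) = (-195.3/745.35) ÷ (20910/99255) = -1.244.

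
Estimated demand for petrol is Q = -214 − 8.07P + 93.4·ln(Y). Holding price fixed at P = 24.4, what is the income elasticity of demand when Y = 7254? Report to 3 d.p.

0.223

At P = 24.4, Y = 7254: Q = 419.353.
Holding P constant, ∂Q/∂Y = 93.4/Y = 0.0128757.
η_Y = (∂Q/∂Y)·(Y/Q) = 0.0128757 × (7254/419.353) = 0.223.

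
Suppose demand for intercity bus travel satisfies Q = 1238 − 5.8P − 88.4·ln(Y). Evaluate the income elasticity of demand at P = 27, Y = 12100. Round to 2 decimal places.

At P = 27, Y = 12100: Q = 250.355.
Holding P constant, ∂Q/∂Y = -88.4/Y = -0.00730579.
η_Y = (∂Q/∂Y)·(Y/Q) = -0.00730579 × (12100/250.355) = -0.35.

-0.35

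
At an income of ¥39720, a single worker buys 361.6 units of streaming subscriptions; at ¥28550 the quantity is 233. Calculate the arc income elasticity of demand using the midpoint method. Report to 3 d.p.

ΔQ = 233 − 361.6 = -128.6; midpoint Q̄ = (361.6 + 233)/2 = 297.3.
ΔI = 28550 − 39720 = -11170; midpoint Ī = (39720 + 28550)/2 = 34135.
η = (ΔQ/Q̄) ÷ (ΔI/Ī) = (-128.6/297.3) ÷ (-11170/34135) = 1.322.

1.322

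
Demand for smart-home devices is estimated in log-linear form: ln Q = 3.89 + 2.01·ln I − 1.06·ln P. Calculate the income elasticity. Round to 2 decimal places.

In a log-linear demand, the coefficient on ln I is the income elasticity.
So η = 2.01.

2.01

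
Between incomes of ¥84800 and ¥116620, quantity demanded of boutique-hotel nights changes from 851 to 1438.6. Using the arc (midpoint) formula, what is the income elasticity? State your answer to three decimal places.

ΔQ = 1438.6 − 851 = 587.6; midpoint Q̄ = (851 + 1438.6)/2 = 1144.8.
ΔI = 116620 − 84800 = 31820; midpoint Ī = (84800 + 116620)/2 = 100710.
η = (ΔQ/Q̄) ÷ (ΔI/Ī) = (587.6/1144.8) ÷ (31820/100710) = 1.625.

1.625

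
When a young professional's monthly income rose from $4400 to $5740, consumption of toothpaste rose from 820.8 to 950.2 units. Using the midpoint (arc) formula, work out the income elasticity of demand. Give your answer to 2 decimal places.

ΔQ = 950.2 − 820.8 = 129.4; midpoint Q̄ = (820.8 + 950.2)/2 = 885.5.
ΔI = 5740 − 4400 = 1340; midpoint Ī = (4400 + 5740)/2 = 5070.
η = (ΔQ/Q̄) ÷ (ΔI/Ī) = (129.4/885.5) ÷ (1340/5070) = 0.55.

0.55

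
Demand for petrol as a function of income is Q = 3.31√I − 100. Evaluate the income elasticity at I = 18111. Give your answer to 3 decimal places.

At I = 18111: Q = 345.450.
dQ/dI = 3.31/(2√I) = 0.0122978 at this income.
η = (dQ/dI)·(I/Q) = 0.0122978 × (18111/345.450) = 0.645.

0.645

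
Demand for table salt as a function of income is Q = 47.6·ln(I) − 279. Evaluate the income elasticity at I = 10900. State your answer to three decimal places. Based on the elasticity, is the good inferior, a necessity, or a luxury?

At I = 10900: Q = 163.514.
dQ/dI = 47.6/I = 0.00436697 at this income.
η = (dQ/dI)·(I/Q) = 0.00436697 × (10900/163.514) = 0.291.
Since 0 < η < 1, the good is a necessity.

0.291 (necessity)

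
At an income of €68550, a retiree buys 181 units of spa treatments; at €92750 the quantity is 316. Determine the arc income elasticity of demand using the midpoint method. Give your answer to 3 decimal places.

1.810

ΔQ = 316 − 181 = 135; midpoint Q̄ = (181 + 316)/2 = 248.5.
ΔI = 92750 − 68550 = 24200; midpoint Ī = (68550 + 92750)/2 = 80650.
η = (ΔQ/Q̄) ÷ (ΔI/Ī) = (135/248.5) ÷ (24200/80650) = 1.810.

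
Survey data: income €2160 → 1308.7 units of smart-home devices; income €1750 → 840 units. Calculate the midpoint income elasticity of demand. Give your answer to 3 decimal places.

ΔQ = 840 − 1308.7 = -468.7; midpoint Q̄ = (1308.7 + 840)/2 = 1074.35.
ΔI = 1750 − 2160 = -410; midpoint Ī = (2160 + 1750)/2 = 1955.
η = (ΔQ/Q̄) ÷ (ΔI/Ī) = (-468.7/1074.35) ÷ (-410/1955) = 2.080.

2.080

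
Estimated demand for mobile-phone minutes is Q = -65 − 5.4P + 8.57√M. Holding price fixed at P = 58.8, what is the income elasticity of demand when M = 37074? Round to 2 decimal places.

At P = 58.8, M = 37074: Q = 1267.600.
Holding P constant, ∂Q/∂M = 8.57/(2√M) = 0.0222544.
η_M = (∂Q/∂M)·(M/Q) = 0.0222544 × (37074/1267.600) = 0.65.

0.65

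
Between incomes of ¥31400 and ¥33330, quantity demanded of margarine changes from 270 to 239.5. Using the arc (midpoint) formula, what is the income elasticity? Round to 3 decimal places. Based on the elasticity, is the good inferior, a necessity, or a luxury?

-2.008 (inferior good)

ΔQ = 239.5 − 270 = -30.5; midpoint Q̄ = (270 + 239.5)/2 = 254.75.
ΔI = 33330 − 31400 = 1930; midpoint Ī = (31400 + 33330)/2 = 32365.
η = (ΔQ/Q̄) ÷ (ΔI/Ī) = (-30.5/254.75) ÷ (1930/32365) = -2.008.
η < 0 ⇒ inferior good.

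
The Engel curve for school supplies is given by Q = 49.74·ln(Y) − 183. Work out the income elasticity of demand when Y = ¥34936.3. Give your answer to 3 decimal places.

At Y = 34936.3: Q = 337.344.
dQ/dY = 49.74/Y = 0.00142373 at this income.
η = (dQ/dY)·(Y/Q) = 0.00142373 × (34936.3/337.344) = 0.147.

0.147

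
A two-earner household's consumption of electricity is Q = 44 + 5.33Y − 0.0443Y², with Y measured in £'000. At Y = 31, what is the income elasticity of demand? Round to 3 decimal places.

At Y = 31: Q = 166.6577.
dQ/dY = 5.33 − 0.0886Y = 2.58340.
η = (dQ/dY)·(Y/Q) = 2.58340 × (31/166.6577) = 0.481.

0.481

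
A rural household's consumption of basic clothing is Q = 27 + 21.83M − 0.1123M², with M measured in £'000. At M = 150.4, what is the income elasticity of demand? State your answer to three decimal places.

-2.334

At M = 150.4: Q = 769.9880.
dQ/dM = 21.83 − 0.2246M = -11.94984.
η = (dQ/dM)·(M/Q) = -11.94984 × (150.4/769.9880) = -2.334.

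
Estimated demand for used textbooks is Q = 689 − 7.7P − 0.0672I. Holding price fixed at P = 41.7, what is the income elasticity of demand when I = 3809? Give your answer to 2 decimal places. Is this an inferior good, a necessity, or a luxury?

At P = 41.7, I = 3809: Q = 111.945.
Holding P constant, ∂Q/∂I = −0.0672.
η_I = (∂Q/∂I)·(I/Q) = -0.0672 × (3809/111.945) = -2.29.
Since η < 0, this is an inferior good.

-2.29 (inferior good)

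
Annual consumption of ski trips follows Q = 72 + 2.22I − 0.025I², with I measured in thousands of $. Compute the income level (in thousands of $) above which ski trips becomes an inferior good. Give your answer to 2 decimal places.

44.40

dQ/dI = 2.22 − 0.05I.
The good is inferior where dQ/dI < 0. Setting dQ/dI = 0 gives I = 2.22 / 0.05 = 44.40.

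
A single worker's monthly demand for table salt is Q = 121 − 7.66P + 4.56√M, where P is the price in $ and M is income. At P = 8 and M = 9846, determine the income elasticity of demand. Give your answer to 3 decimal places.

At P = 8, M = 9846: Q = 512.195.
Holding P constant, ∂Q/∂M = 4.56/(2√M) = 0.0229776.
η_M = (∂Q/∂M)·(M/Q) = 0.0229776 × (9846/512.195) = 0.442.

0.442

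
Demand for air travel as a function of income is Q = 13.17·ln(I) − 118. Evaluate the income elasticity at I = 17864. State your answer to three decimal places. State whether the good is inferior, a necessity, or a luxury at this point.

1.204 (luxury)

At I = 17864: Q = 10.941.
dQ/dI = 13.17/I = 0.000737237 at this income.
η = (dQ/dI)·(I/Q) = 0.000737237 × (17864/10.941) = 1.204.
Since η > 1, the good is a luxury.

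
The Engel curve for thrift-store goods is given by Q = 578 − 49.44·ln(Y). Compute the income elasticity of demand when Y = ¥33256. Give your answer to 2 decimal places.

-0.78

At Y = 33256: Q = 63.231.
dQ/dY = -49.44/Y = -0.00148665 at this income.
η = (dQ/dY)·(Y/Q) = -0.00148665 × (33256/63.231) = -0.78.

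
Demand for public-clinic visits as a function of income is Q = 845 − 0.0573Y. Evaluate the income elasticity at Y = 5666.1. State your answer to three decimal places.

At Y = 5666.1: Q = 520.332.
dQ/dY = −0.0573.
η = (dQ/dY)·(Y/Q) = -0.0573 × (5666.1/520.332) = -0.624.

-0.624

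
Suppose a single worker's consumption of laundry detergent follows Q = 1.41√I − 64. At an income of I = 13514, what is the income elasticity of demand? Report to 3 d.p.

0.820

At I = 13514: Q = 99.912.
dQ/dI = 1.41/(2√I) = 0.00606453 at this income.
η = (dQ/dI)·(I/Q) = 0.00606453 × (13514/99.912) = 0.820.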